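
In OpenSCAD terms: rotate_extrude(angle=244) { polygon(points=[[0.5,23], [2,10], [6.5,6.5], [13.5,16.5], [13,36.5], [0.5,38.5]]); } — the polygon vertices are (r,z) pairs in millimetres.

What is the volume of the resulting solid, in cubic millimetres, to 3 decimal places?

Volume = 9739.248 mm³

Profile (r,z), 6 vertices: (0.5,23) (2,10) (6.5,6.5) (13.5,16.5) (13,36.5) (0.5,38.5)
edge 0: (0.5,23)→(2,10)  cross = 0.5·10 − 2·23 = -41.0000; (r_i+r_j)·cross = 2.5·-41.0000 = -102.5000
edge 1: (2,10)→(6.5,6.5)  cross = 2·6.5 − 6.5·10 = -52.0000; (r_i+r_j)·cross = 8.5·-52.0000 = -442.0000
edge 2: (6.5,6.5)→(13.5,16.5)  cross = 6.5·16.5 − 13.5·6.5 = 19.5000; (r_i+r_j)·cross = 20·19.5000 = 390.0000
edge 3: (13.5,16.5)→(13,36.5)  cross = 13.5·36.5 − 13·16.5 = 278.2500; (r_i+r_j)·cross = 26.5·278.2500 = 7373.6250
edge 4: (13,36.5)→(0.5,38.5)  cross = 13·38.5 − 0.5·36.5 = 482.2500; (r_i+r_j)·cross = 13.5·482.2500 = 6510.3750
edge 5: (0.5,38.5)→(0.5,23)  cross = 0.5·23 − 0.5·38.5 = -7.7500; (r_i+r_j)·cross = 1·-7.7500 = -7.7500
Σcross = 679.2500 → A = |Σcross|/2 = 339.6250 mm²
Σ(r_i+r_j)·cross = 13721.7500 → first moment M = |Σ|/6 = 2286.9583
R_c = M/A = 2286.9583/339.6250 = 6.7338 mm
θ = 244° = 4.258603 rad
V = θ·R_c·A = 4.258603·6.7338·339.6250 = 9739.248 mm³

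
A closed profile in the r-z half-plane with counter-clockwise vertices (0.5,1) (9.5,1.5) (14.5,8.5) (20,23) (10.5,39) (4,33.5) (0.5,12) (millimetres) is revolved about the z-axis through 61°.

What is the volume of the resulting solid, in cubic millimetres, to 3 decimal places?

Profile (r,z), 7 vertices: (0.5,1) (9.5,1.5) (14.5,8.5) (20,23) (10.5,39) (4,33.5) (0.5,12)
edge 0: (0.5,1)→(9.5,1.5)  cross = 0.5·1.5 − 9.5·1 = -8.7500; (r_i+r_j)·cross = 10·-8.7500 = -87.5000
edge 1: (9.5,1.5)→(14.5,8.5)  cross = 9.5·8.5 − 14.5·1.5 = 59.0000; (r_i+r_j)·cross = 24·59.0000 = 1416.0000
edge 2: (14.5,8.5)→(20,23)  cross = 14.5·23 − 20·8.5 = 163.5000; (r_i+r_j)·cross = 34.5·163.5000 = 5640.7500
edge 3: (20,23)→(10.5,39)  cross = 20·39 − 10.5·23 = 538.5000; (r_i+r_j)·cross = 30.5·538.5000 = 16424.2500
edge 4: (10.5,39)→(4,33.5)  cross = 10.5·33.5 − 4·39 = 195.7500; (r_i+r_j)·cross = 14.5·195.7500 = 2838.3750
edge 5: (4,33.5)→(0.5,12)  cross = 4·12 − 0.5·33.5 = 31.2500; (r_i+r_j)·cross = 4.5·31.2500 = 140.6250
edge 6: (0.5,12)→(0.5,1)  cross = 0.5·1 − 0.5·12 = -5.5000; (r_i+r_j)·cross = 1·-5.5000 = -5.5000
Σcross = 973.7500 → A = |Σcross|/2 = 486.8750 mm²
Σ(r_i+r_j)·cross = 26367.0000 → first moment M = |Σ|/6 = 4394.5000
R_c = M/A = 4394.5000/486.8750 = 9.0259 mm
θ = 61° = 1.064651 rad
V = θ·R_c·A = 1.064651·9.0259·486.8750 = 4678.608 mm³

Volume = 4678.608 mm³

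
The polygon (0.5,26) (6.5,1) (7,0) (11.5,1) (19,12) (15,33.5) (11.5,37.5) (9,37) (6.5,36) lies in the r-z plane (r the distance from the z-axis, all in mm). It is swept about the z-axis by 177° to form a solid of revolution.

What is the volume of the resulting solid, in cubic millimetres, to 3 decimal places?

Volume = 13828.629 mm³

Profile (r,z), 9 vertices: (0.5,26) (6.5,1) (7,0) (11.5,1) (19,12) (15,33.5) (11.5,37.5) (9,37) (6.5,36)
edge 0: (0.5,26)→(6.5,1)  cross = 0.5·1 − 6.5·26 = -168.5000; (r_i+r_j)·cross = 7·-168.5000 = -1179.5000
edge 1: (6.5,1)→(7,0)  cross = 6.5·0 − 7·1 = -7.0000; (r_i+r_j)·cross = 13.5·-7.0000 = -94.5000
edge 2: (7,0)→(11.5,1)  cross = 7·1 − 11.5·0 = 7.0000; (r_i+r_j)·cross = 18.5·7.0000 = 129.5000
edge 3: (11.5,1)→(19,12)  cross = 11.5·12 − 19·1 = 119.0000; (r_i+r_j)·cross = 30.5·119.0000 = 3629.5000
edge 4: (19,12)→(15,33.5)  cross = 19·33.5 − 15·12 = 456.5000; (r_i+r_j)·cross = 34·456.5000 = 15521.0000
edge 5: (15,33.5)→(11.5,37.5)  cross = 15·37.5 − 11.5·33.5 = 177.2500; (r_i+r_j)·cross = 26.5·177.2500 = 4697.1250
edge 6: (11.5,37.5)→(9,37)  cross = 11.5·37 − 9·37.5 = 88.0000; (r_i+r_j)·cross = 20.5·88.0000 = 1804.0000
edge 7: (9,37)→(6.5,36)  cross = 9·36 − 6.5·37 = 83.5000; (r_i+r_j)·cross = 15.5·83.5000 = 1294.2500
edge 8: (6.5,36)→(0.5,26)  cross = 6.5·26 − 0.5·36 = 151.0000; (r_i+r_j)·cross = 7·151.0000 = 1057.0000
Σcross = 906.7500 → A = |Σcross|/2 = 453.3750 mm²
Σ(r_i+r_j)·cross = 26858.3750 → first moment M = |Σ|/6 = 4476.3958
R_c = M/A = 4476.3958/453.3750 = 9.8735 mm
θ = 177° = 3.089233 rad
V = θ·R_c·A = 3.089233·9.8735·453.3750 = 13828.629 mm³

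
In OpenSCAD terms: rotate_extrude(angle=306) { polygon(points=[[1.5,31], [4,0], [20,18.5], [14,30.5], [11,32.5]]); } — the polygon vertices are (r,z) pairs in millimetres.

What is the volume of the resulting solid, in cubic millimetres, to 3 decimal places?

Volume = 17507.396 mm³

Profile (r,z), 5 vertices: (1.5,31) (4,0) (20,18.5) (14,30.5) (11,32.5)
edge 0: (1.5,31)→(4,0)  cross = 1.5·0 − 4·31 = -124.0000; (r_i+r_j)·cross = 5.5·-124.0000 = -682.0000
edge 1: (4,0)→(20,18.5)  cross = 4·18.5 − 20·0 = 74.0000; (r_i+r_j)·cross = 24·74.0000 = 1776.0000
edge 2: (20,18.5)→(14,30.5)  cross = 20·30.5 − 14·18.5 = 351.0000; (r_i+r_j)·cross = 34·351.0000 = 11934.0000
edge 3: (14,30.5)→(11,32.5)  cross = 14·32.5 − 11·30.5 = 119.5000; (r_i+r_j)·cross = 25·119.5000 = 2987.5000
edge 4: (11,32.5)→(1.5,31)  cross = 11·31 − 1.5·32.5 = 292.2500; (r_i+r_j)·cross = 12.5·292.2500 = 3653.1250
Σcross = 712.7500 → A = |Σcross|/2 = 356.3750 mm²
Σ(r_i+r_j)·cross = 19668.6250 → first moment M = |Σ|/6 = 3278.1042
R_c = M/A = 3278.1042/356.3750 = 9.1985 mm
θ = 306° = 5.340708 rad
V = θ·R_c·A = 5.340708·9.1985·356.3750 = 17507.396 mm³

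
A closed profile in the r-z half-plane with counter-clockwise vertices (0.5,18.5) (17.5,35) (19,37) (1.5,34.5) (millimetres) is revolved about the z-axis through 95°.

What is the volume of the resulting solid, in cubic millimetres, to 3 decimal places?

Volume = 1704.972 mm³

Profile (r,z), 4 vertices: (0.5,18.5) (17.5,35) (19,37) (1.5,34.5)
edge 0: (0.5,18.5)→(17.5,35)  cross = 0.5·35 − 17.5·18.5 = -306.2500; (r_i+r_j)·cross = 18·-306.2500 = -5512.5000
edge 1: (17.5,35)→(19,37)  cross = 17.5·37 − 19·35 = -17.5000; (r_i+r_j)·cross = 36.5·-17.5000 = -638.7500
edge 2: (19,37)→(1.5,34.5)  cross = 19·34.5 − 1.5·37 = 600.0000; (r_i+r_j)·cross = 20.5·600.0000 = 12300.0000
edge 3: (1.5,34.5)→(0.5,18.5)  cross = 1.5·18.5 − 0.5·34.5 = 10.5000; (r_i+r_j)·cross = 2·10.5000 = 21.0000
Σcross = 286.7500 → A = |Σcross|/2 = 143.3750 mm²
Σ(r_i+r_j)·cross = 6169.7500 → first moment M = |Σ|/6 = 1028.2917
R_c = M/A = 1028.2917/143.3750 = 7.1720 mm
θ = 95° = 1.658063 rad
V = θ·R_c·A = 1.658063·7.1720·143.3750 = 1704.972 mm³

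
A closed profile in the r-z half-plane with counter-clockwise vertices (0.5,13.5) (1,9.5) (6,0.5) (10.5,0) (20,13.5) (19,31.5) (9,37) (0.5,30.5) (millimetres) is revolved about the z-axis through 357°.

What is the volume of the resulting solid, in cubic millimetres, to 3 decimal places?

Profile (r,z), 8 vertices: (0.5,13.5) (1,9.5) (6,0.5) (10.5,0) (20,13.5) (19,31.5) (9,37) (0.5,30.5)
edge 0: (0.5,13.5)→(1,9.5)  cross = 0.5·9.5 − 1·13.5 = -8.7500; (r_i+r_j)·cross = 1.5·-8.7500 = -13.1250
edge 1: (1,9.5)→(6,0.5)  cross = 1·0.5 − 6·9.5 = -56.5000; (r_i+r_j)·cross = 7·-56.5000 = -395.5000
edge 2: (6,0.5)→(10.5,0)  cross = 6·0 − 10.5·0.5 = -5.2500; (r_i+r_j)·cross = 16.5·-5.2500 = -86.6250
edge 3: (10.5,0)→(20,13.5)  cross = 10.5·13.5 − 20·0 = 141.7500; (r_i+r_j)·cross = 30.5·141.7500 = 4323.3750
edge 4: (20,13.5)→(19,31.5)  cross = 20·31.5 − 19·13.5 = 373.5000; (r_i+r_j)·cross = 39·373.5000 = 14566.5000
edge 5: (19,31.5)→(9,37)  cross = 19·37 − 9·31.5 = 419.5000; (r_i+r_j)·cross = 28·419.5000 = 11746.0000
edge 6: (9,37)→(0.5,30.5)  cross = 9·30.5 − 0.5·37 = 256.0000; (r_i+r_j)·cross = 9.5·256.0000 = 2432.0000
edge 7: (0.5,30.5)→(0.5,13.5)  cross = 0.5·13.5 − 0.5·30.5 = -8.5000; (r_i+r_j)·cross = 1·-8.5000 = -8.5000
Σcross = 1111.7500 → A = |Σcross|/2 = 555.8750 mm²
Σ(r_i+r_j)·cross = 32564.1250 → first moment M = |Σ|/6 = 5427.3542
R_c = M/A = 5427.3542/555.8750 = 9.7636 mm
θ = 357° = 6.230825 rad
V = θ·R_c·A = 6.230825·9.7636·555.8750 = 33816.896 mm³

Volume = 33816.896 mm³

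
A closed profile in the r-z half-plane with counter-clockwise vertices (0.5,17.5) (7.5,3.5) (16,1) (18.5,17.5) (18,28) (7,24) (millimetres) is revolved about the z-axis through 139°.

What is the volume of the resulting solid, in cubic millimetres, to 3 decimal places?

Volume = 8484.659 mm³

Profile (r,z), 6 vertices: (0.5,17.5) (7.5,3.5) (16,1) (18.5,17.5) (18,28) (7,24)
edge 0: (0.5,17.5)→(7.5,3.5)  cross = 0.5·3.5 − 7.5·17.5 = -129.5000; (r_i+r_j)·cross = 8·-129.5000 = -1036.0000
edge 1: (7.5,3.5)→(16,1)  cross = 7.5·1 − 16·3.5 = -48.5000; (r_i+r_j)·cross = 23.5·-48.5000 = -1139.7500
edge 2: (16,1)→(18.5,17.5)  cross = 16·17.5 − 18.5·1 = 261.5000; (r_i+r_j)·cross = 34.5·261.5000 = 9021.7500
edge 3: (18.5,17.5)→(18,28)  cross = 18.5·28 − 18·17.5 = 203.0000; (r_i+r_j)·cross = 36.5·203.0000 = 7409.5000
edge 4: (18,28)→(7,24)  cross = 18·24 − 7·28 = 236.0000; (r_i+r_j)·cross = 25·236.0000 = 5900.0000
edge 5: (7,24)→(0.5,17.5)  cross = 7·17.5 − 0.5·24 = 110.5000; (r_i+r_j)·cross = 7.5·110.5000 = 828.7500
Σcross = 633.0000 → A = |Σcross|/2 = 316.5000 mm²
Σ(r_i+r_j)·cross = 20984.2500 → first moment M = |Σ|/6 = 3497.3750
R_c = M/A = 3497.3750/316.5000 = 11.0502 mm
θ = 139° = 2.426008 rad
V = θ·R_c·A = 2.426008·11.0502·316.5000 = 8484.659 mm³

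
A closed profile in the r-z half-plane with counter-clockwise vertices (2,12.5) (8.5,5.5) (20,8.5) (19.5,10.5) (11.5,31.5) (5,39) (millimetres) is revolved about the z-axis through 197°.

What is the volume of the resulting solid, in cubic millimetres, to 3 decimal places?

Volume = 11268.093 mm³

Profile (r,z), 6 vertices: (2,12.5) (8.5,5.5) (20,8.5) (19.5,10.5) (11.5,31.5) (5,39)
edge 0: (2,12.5)→(8.5,5.5)  cross = 2·5.5 − 8.5·12.5 = -95.2500; (r_i+r_j)·cross = 10.5·-95.2500 = -1000.1250
edge 1: (8.5,5.5)→(20,8.5)  cross = 8.5·8.5 − 20·5.5 = -37.7500; (r_i+r_j)·cross = 28.5·-37.7500 = -1075.8750
edge 2: (20,8.5)→(19.5,10.5)  cross = 20·10.5 − 19.5·8.5 = 44.2500; (r_i+r_j)·cross = 39.5·44.2500 = 1747.8750
edge 3: (19.5,10.5)→(11.5,31.5)  cross = 19.5·31.5 − 11.5·10.5 = 493.5000; (r_i+r_j)·cross = 31·493.5000 = 15298.5000
edge 4: (11.5,31.5)→(5,39)  cross = 11.5·39 − 5·31.5 = 291.0000; (r_i+r_j)·cross = 16.5·291.0000 = 4801.5000
edge 5: (5,39)→(2,12.5)  cross = 5·12.5 − 2·39 = -15.5000; (r_i+r_j)·cross = 7·-15.5000 = -108.5000
Σcross = 680.2500 → A = |Σcross|/2 = 340.1250 mm²
Σ(r_i+r_j)·cross = 19663.3750 → first moment M = |Σ|/6 = 3277.2292
R_c = M/A = 3277.2292/340.1250 = 9.6354 mm
θ = 197° = 3.438299 rad
V = θ·R_c·A = 3.438299·9.6354·340.1250 = 11268.093 mm³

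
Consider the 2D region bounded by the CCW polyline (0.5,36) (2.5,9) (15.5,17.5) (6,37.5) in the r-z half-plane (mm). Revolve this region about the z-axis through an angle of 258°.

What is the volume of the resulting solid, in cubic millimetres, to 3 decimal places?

Volume = 7160.815 mm³

Profile (r,z), 4 vertices: (0.5,36) (2.5,9) (15.5,17.5) (6,37.5)
edge 0: (0.5,36)→(2.5,9)  cross = 0.5·9 − 2.5·36 = -85.5000; (r_i+r_j)·cross = 3·-85.5000 = -256.5000
edge 1: (2.5,9)→(15.5,17.5)  cross = 2.5·17.5 − 15.5·9 = -95.7500; (r_i+r_j)·cross = 18·-95.7500 = -1723.5000
edge 2: (15.5,17.5)→(6,37.5)  cross = 15.5·37.5 − 6·17.5 = 476.2500; (r_i+r_j)·cross = 21.5·476.2500 = 10239.3750
edge 3: (6,37.5)→(0.5,36)  cross = 6·36 − 0.5·37.5 = 197.2500; (r_i+r_j)·cross = 6.5·197.2500 = 1282.1250
Σcross = 492.2500 → A = |Σcross|/2 = 246.1250 mm²
Σ(r_i+r_j)·cross = 9541.5000 → first moment M = |Σ|/6 = 1590.2500
R_c = M/A = 1590.2500/246.1250 = 6.4611 mm
θ = 258° = 4.502949 rad
V = θ·R_c·A = 4.502949·6.4611·246.1250 = 7160.815 mm³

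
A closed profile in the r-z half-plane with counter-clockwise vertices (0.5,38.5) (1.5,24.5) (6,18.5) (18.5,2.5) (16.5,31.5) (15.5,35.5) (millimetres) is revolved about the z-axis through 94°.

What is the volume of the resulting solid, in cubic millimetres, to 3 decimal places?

Profile (r,z), 6 vertices: (0.5,38.5) (1.5,24.5) (6,18.5) (18.5,2.5) (16.5,31.5) (15.5,35.5)
edge 0: (0.5,38.5)→(1.5,24.5)  cross = 0.5·24.5 − 1.5·38.5 = -45.5000; (r_i+r_j)·cross = 2·-45.5000 = -91.0000
edge 1: (1.5,24.5)→(6,18.5)  cross = 1.5·18.5 − 6·24.5 = -119.2500; (r_i+r_j)·cross = 7.5·-119.2500 = -894.3750
edge 2: (6,18.5)→(18.5,2.5)  cross = 6·2.5 − 18.5·18.5 = -327.2500; (r_i+r_j)·cross = 24.5·-327.2500 = -8017.6250
edge 3: (18.5,2.5)→(16.5,31.5)  cross = 18.5·31.5 − 16.5·2.5 = 541.5000; (r_i+r_j)·cross = 35·541.5000 = 18952.5000
edge 4: (16.5,31.5)→(15.5,35.5)  cross = 16.5·35.5 − 15.5·31.5 = 97.5000; (r_i+r_j)·cross = 32·97.5000 = 3120.0000
edge 5: (15.5,35.5)→(0.5,38.5)  cross = 15.5·38.5 − 0.5·35.5 = 579.0000; (r_i+r_j)·cross = 16·579.0000 = 9264.0000
Σcross = 726.0000 → A = |Σcross|/2 = 363.0000 mm²
Σ(r_i+r_j)·cross = 22333.5000 → first moment M = |Σ|/6 = 3722.2500
R_c = M/A = 3722.2500/363.0000 = 10.2541 mm
θ = 94° = 1.640609 rad
V = θ·R_c·A = 1.640609·10.2541·363.0000 = 6106.759 mm³

Volume = 6106.759 mm³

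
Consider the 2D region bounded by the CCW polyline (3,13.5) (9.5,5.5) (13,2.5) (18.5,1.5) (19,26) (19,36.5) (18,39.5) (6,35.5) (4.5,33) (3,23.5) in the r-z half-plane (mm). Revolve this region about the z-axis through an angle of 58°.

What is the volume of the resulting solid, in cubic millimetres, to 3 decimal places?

Volume = 5840.181 mm³

Profile (r,z), 10 vertices: (3,13.5) (9.5,5.5) (13,2.5) (18.5,1.5) (19,26) (19,36.5) (18,39.5) (6,35.5) (4.5,33) (3,23.5)
edge 0: (3,13.5)→(9.5,5.5)  cross = 3·5.5 − 9.5·13.5 = -111.7500; (r_i+r_j)·cross = 12.5·-111.7500 = -1396.8750
edge 1: (9.5,5.5)→(13,2.5)  cross = 9.5·2.5 − 13·5.5 = -47.7500; (r_i+r_j)·cross = 22.5·-47.7500 = -1074.3750
edge 2: (13,2.5)→(18.5,1.5)  cross = 13·1.5 − 18.5·2.5 = -26.7500; (r_i+r_j)·cross = 31.5·-26.7500 = -842.6250
edge 3: (18.5,1.5)→(19,26)  cross = 18.5·26 − 19·1.5 = 452.5000; (r_i+r_j)·cross = 37.5·452.5000 = 16968.7500
edge 4: (19,26)→(19,36.5)  cross = 19·36.5 − 19·26 = 199.5000; (r_i+r_j)·cross = 38·199.5000 = 7581.0000
edge 5: (19,36.5)→(18,39.5)  cross = 19·39.5 − 18·36.5 = 93.5000; (r_i+r_j)·cross = 37·93.5000 = 3459.5000
edge 6: (18,39.5)→(6,35.5)  cross = 18·35.5 − 6·39.5 = 402.0000; (r_i+r_j)·cross = 24·402.0000 = 9648.0000
edge 7: (6,35.5)→(4.5,33)  cross = 6·33 − 4.5·35.5 = 38.2500; (r_i+r_j)·cross = 10.5·38.2500 = 401.6250
edge 8: (4.5,33)→(3,23.5)  cross = 4.5·23.5 − 3·33 = 6.7500; (r_i+r_j)·cross = 7.5·6.7500 = 50.6250
edge 9: (3,23.5)→(3,13.5)  cross = 3·13.5 − 3·23.5 = -30.0000; (r_i+r_j)·cross = 6·-30.0000 = -180.0000
Σcross = 976.2500 → A = |Σcross|/2 = 488.1250 mm²
Σ(r_i+r_j)·cross = 34615.6250 → first moment M = |Σ|/6 = 5769.2708
R_c = M/A = 5769.2708/488.1250 = 11.8192 mm
θ = 58° = 1.012291 rad
V = θ·R_c·A = 1.012291·11.8192·488.1250 = 5840.181 mm³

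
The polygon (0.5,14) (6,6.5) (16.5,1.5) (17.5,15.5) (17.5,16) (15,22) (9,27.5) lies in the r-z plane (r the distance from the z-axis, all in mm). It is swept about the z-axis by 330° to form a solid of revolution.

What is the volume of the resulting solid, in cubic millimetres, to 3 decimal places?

Volume = 15647.477 mm³

Profile (r,z), 7 vertices: (0.5,14) (6,6.5) (16.5,1.5) (17.5,15.5) (17.5,16) (15,22) (9,27.5)
edge 0: (0.5,14)→(6,6.5)  cross = 0.5·6.5 − 6·14 = -80.7500; (r_i+r_j)·cross = 6.5·-80.7500 = -524.8750
edge 1: (6,6.5)→(16.5,1.5)  cross = 6·1.5 − 16.5·6.5 = -98.2500; (r_i+r_j)·cross = 22.5·-98.2500 = -2210.6250
edge 2: (16.5,1.5)→(17.5,15.5)  cross = 16.5·15.5 − 17.5·1.5 = 229.5000; (r_i+r_j)·cross = 34·229.5000 = 7803.0000
edge 3: (17.5,15.5)→(17.5,16)  cross = 17.5·16 − 17.5·15.5 = 8.7500; (r_i+r_j)·cross = 35·8.7500 = 306.2500
edge 4: (17.5,16)→(15,22)  cross = 17.5·22 − 15·16 = 145.0000; (r_i+r_j)·cross = 32.5·145.0000 = 4712.5000
edge 5: (15,22)→(9,27.5)  cross = 15·27.5 − 9·22 = 214.5000; (r_i+r_j)·cross = 24·214.5000 = 5148.0000
edge 6: (9,27.5)→(0.5,14)  cross = 9·14 − 0.5·27.5 = 112.2500; (r_i+r_j)·cross = 9.5·112.2500 = 1066.3750
Σcross = 531.0000 → A = |Σcross|/2 = 265.5000 mm²
Σ(r_i+r_j)·cross = 16300.6250 → first moment M = |Σ|/6 = 2716.7708
R_c = M/A = 2716.7708/265.5000 = 10.2327 mm
θ = 330° = 5.759587 rad
V = θ·R_c·A = 5.759587·10.2327·265.5000 = 15647.477 mm³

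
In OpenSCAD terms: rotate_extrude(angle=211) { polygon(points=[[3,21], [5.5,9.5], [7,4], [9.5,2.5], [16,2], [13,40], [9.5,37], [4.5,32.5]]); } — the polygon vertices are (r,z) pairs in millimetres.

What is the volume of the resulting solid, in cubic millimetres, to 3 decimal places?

Volume = 12200.602 mm³

Profile (r,z), 8 vertices: (3,21) (5.5,9.5) (7,4) (9.5,2.5) (16,2) (13,40) (9.5,37) (4.5,32.5)
edge 0: (3,21)→(5.5,9.5)  cross = 3·9.5 − 5.5·21 = -87.0000; (r_i+r_j)·cross = 8.5·-87.0000 = -739.5000
edge 1: (5.5,9.5)→(7,4)  cross = 5.5·4 − 7·9.5 = -44.5000; (r_i+r_j)·cross = 12.5·-44.5000 = -556.2500
edge 2: (7,4)→(9.5,2.5)  cross = 7·2.5 − 9.5·4 = -20.5000; (r_i+r_j)·cross = 16.5·-20.5000 = -338.2500
edge 3: (9.5,2.5)→(16,2)  cross = 9.5·2 − 16·2.5 = -21.0000; (r_i+r_j)·cross = 25.5·-21.0000 = -535.5000
edge 4: (16,2)→(13,40)  cross = 16·40 − 13·2 = 614.0000; (r_i+r_j)·cross = 29·614.0000 = 17806.0000
edge 5: (13,40)→(9.5,37)  cross = 13·37 − 9.5·40 = 101.0000; (r_i+r_j)·cross = 22.5·101.0000 = 2272.5000
edge 6: (9.5,37)→(4.5,32.5)  cross = 9.5·32.5 − 4.5·37 = 142.2500; (r_i+r_j)·cross = 14·142.2500 = 1991.5000
edge 7: (4.5,32.5)→(3,21)  cross = 4.5·21 − 3·32.5 = -3.0000; (r_i+r_j)·cross = 7.5·-3.0000 = -22.5000
Σcross = 681.2500 → A = |Σcross|/2 = 340.6250 mm²
Σ(r_i+r_j)·cross = 19878.0000 → first moment M = |Σ|/6 = 3313.0000
R_c = M/A = 3313.0000/340.6250 = 9.7262 mm
θ = 211° = 3.682645 rad
V = θ·R_c·A = 3.682645·9.7262·340.6250 = 12200.602 mm³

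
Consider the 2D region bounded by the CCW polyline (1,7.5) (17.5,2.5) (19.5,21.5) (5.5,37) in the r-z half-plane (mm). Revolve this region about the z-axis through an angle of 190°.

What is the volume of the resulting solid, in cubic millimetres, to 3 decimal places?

Volume = 13731.247 mm³

Profile (r,z), 4 vertices: (1,7.5) (17.5,2.5) (19.5,21.5) (5.5,37)
edge 0: (1,7.5)→(17.5,2.5)  cross = 1·2.5 − 17.5·7.5 = -128.7500; (r_i+r_j)·cross = 18.5·-128.7500 = -2381.8750
edge 1: (17.5,2.5)→(19.5,21.5)  cross = 17.5·21.5 − 19.5·2.5 = 327.5000; (r_i+r_j)·cross = 37·327.5000 = 12117.5000
edge 2: (19.5,21.5)→(5.5,37)  cross = 19.5·37 − 5.5·21.5 = 603.2500; (r_i+r_j)·cross = 25·603.2500 = 15081.2500
edge 3: (5.5,37)→(1,7.5)  cross = 5.5·7.5 − 1·37 = 4.2500; (r_i+r_j)·cross = 6.5·4.2500 = 27.6250
Σcross = 806.2500 → A = |Σcross|/2 = 403.1250 mm²
Σ(r_i+r_j)·cross = 24844.5000 → first moment M = |Σ|/6 = 4140.7500
R_c = M/A = 4140.7500/403.1250 = 10.2716 mm
θ = 190° = 3.316126 rad
V = θ·R_c·A = 3.316126·10.2716·403.1250 = 13731.247 mm³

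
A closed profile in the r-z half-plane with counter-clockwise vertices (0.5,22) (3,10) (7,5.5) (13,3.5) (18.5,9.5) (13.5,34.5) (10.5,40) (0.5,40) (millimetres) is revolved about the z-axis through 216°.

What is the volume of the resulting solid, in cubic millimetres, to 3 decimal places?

Volume = 15795.378 mm³

Profile (r,z), 8 vertices: (0.5,22) (3,10) (7,5.5) (13,3.5) (18.5,9.5) (13.5,34.5) (10.5,40) (0.5,40)
edge 0: (0.5,22)→(3,10)  cross = 0.5·10 − 3·22 = -61.0000; (r_i+r_j)·cross = 3.5·-61.0000 = -213.5000
edge 1: (3,10)→(7,5.5)  cross = 3·5.5 − 7·10 = -53.5000; (r_i+r_j)·cross = 10·-53.5000 = -535.0000
edge 2: (7,5.5)→(13,3.5)  cross = 7·3.5 − 13·5.5 = -47.0000; (r_i+r_j)·cross = 20·-47.0000 = -940.0000
edge 3: (13,3.5)→(18.5,9.5)  cross = 13·9.5 − 18.5·3.5 = 58.7500; (r_i+r_j)·cross = 31.5·58.7500 = 1850.6250
edge 4: (18.5,9.5)→(13.5,34.5)  cross = 18.5·34.5 − 13.5·9.5 = 510.0000; (r_i+r_j)·cross = 32·510.0000 = 16320.0000
edge 5: (13.5,34.5)→(10.5,40)  cross = 13.5·40 − 10.5·34.5 = 177.7500; (r_i+r_j)·cross = 24·177.7500 = 4266.0000
edge 6: (10.5,40)→(0.5,40)  cross = 10.5·40 − 0.5·40 = 400.0000; (r_i+r_j)·cross = 11·400.0000 = 4400.0000
edge 7: (0.5,40)→(0.5,22)  cross = 0.5·22 − 0.5·40 = -9.0000; (r_i+r_j)·cross = 1·-9.0000 = -9.0000
Σcross = 976.0000 → A = |Σcross|/2 = 488.0000 mm²
Σ(r_i+r_j)·cross = 25139.1250 → first moment M = |Σ|/6 = 4189.8542
R_c = M/A = 4189.8542/488.0000 = 8.5858 mm
θ = 216° = 3.769911 rad
V = θ·R_c·A = 3.769911·8.5858·488.0000 = 15795.378 mm³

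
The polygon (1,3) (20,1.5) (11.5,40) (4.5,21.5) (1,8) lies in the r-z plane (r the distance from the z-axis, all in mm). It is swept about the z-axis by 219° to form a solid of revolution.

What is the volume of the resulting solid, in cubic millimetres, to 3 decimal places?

Volume = 15654.669 mm³

Profile (r,z), 5 vertices: (1,3) (20,1.5) (11.5,40) (4.5,21.5) (1,8)
edge 0: (1,3)→(20,1.5)  cross = 1·1.5 − 20·3 = -58.5000; (r_i+r_j)·cross = 21·-58.5000 = -1228.5000
edge 1: (20,1.5)→(11.5,40)  cross = 20·40 − 11.5·1.5 = 782.7500; (r_i+r_j)·cross = 31.5·782.7500 = 24656.6250
edge 2: (11.5,40)→(4.5,21.5)  cross = 11.5·21.5 − 4.5·40 = 67.2500; (r_i+r_j)·cross = 16·67.2500 = 1076.0000
edge 3: (4.5,21.5)→(1,8)  cross = 4.5·8 − 1·21.5 = 14.5000; (r_i+r_j)·cross = 5.5·14.5000 = 79.7500
edge 4: (1,8)→(1,3)  cross = 1·3 − 1·8 = -5.0000; (r_i+r_j)·cross = 2·-5.0000 = -10.0000
Σcross = 801.0000 → A = |Σcross|/2 = 400.5000 mm²
Σ(r_i+r_j)·cross = 24573.8750 → first moment M = |Σ|/6 = 4095.6458
R_c = M/A = 4095.6458/400.5000 = 10.2263 mm
θ = 219° = 3.822271 rad
V = θ·R_c·A = 3.822271·10.2263·400.5000 = 15654.669 mm³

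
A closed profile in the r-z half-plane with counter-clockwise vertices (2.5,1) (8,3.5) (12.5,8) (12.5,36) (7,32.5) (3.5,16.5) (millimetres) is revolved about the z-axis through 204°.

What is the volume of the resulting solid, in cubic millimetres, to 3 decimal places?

Profile (r,z), 6 vertices: (2.5,1) (8,3.5) (12.5,8) (12.5,36) (7,32.5) (3.5,16.5)
edge 0: (2.5,1)→(8,3.5)  cross = 2.5·3.5 − 8·1 = 0.7500; (r_i+r_j)·cross = 10.5·0.7500 = 7.8750
edge 1: (8,3.5)→(12.5,8)  cross = 8·8 − 12.5·3.5 = 20.2500; (r_i+r_j)·cross = 20.5·20.2500 = 415.1250
edge 2: (12.5,8)→(12.5,36)  cross = 12.5·36 − 12.5·8 = 350.0000; (r_i+r_j)·cross = 25·350.0000 = 8750.0000
edge 3: (12.5,36)→(7,32.5)  cross = 12.5·32.5 − 7·36 = 154.2500; (r_i+r_j)·cross = 19.5·154.2500 = 3007.8750
edge 4: (7,32.5)→(3.5,16.5)  cross = 7·16.5 − 3.5·32.5 = 1.7500; (r_i+r_j)·cross = 10.5·1.7500 = 18.3750
edge 5: (3.5,16.5)→(2.5,1)  cross = 3.5·1 − 2.5·16.5 = -37.7500; (r_i+r_j)·cross = 6·-37.7500 = -226.5000
Σcross = 489.2500 → A = |Σcross|/2 = 244.6250 mm²
Σ(r_i+r_j)·cross = 11972.7500 → first moment M = |Σ|/6 = 1995.4583
R_c = M/A = 1995.4583/244.6250 = 8.1572 mm
θ = 204° = 3.560472 rad
V = θ·R_c·A = 3.560472·8.1572·244.6250 = 7104.773 mm³

Volume = 7104.773 mm³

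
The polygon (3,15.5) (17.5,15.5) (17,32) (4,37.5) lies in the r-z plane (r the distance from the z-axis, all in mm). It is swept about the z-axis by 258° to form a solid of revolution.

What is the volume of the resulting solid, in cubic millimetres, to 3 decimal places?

Profile (r,z), 4 vertices: (3,15.5) (17.5,15.5) (17,32) (4,37.5)
edge 0: (3,15.5)→(17.5,15.5)  cross = 3·15.5 − 17.5·15.5 = -224.7500; (r_i+r_j)·cross = 20.5·-224.7500 = -4607.3750
edge 1: (17.5,15.5)→(17,32)  cross = 17.5·32 − 17·15.5 = 296.5000; (r_i+r_j)·cross = 34.5·296.5000 = 10229.2500
edge 2: (17,32)→(4,37.5)  cross = 17·37.5 − 4·32 = 509.5000; (r_i+r_j)·cross = 21·509.5000 = 10699.5000
edge 3: (4,37.5)→(3,15.5)  cross = 4·15.5 − 3·37.5 = -50.5000; (r_i+r_j)·cross = 7·-50.5000 = -353.5000
Σcross = 530.7500 → A = |Σcross|/2 = 265.3750 mm²
Σ(r_i+r_j)·cross = 15967.8750 → first moment M = |Σ|/6 = 2661.3125
R_c = M/A = 2661.3125/265.3750 = 10.0285 mm
θ = 258° = 4.502949 rad
V = θ·R_c·A = 4.502949·10.0285·265.3750 = 11983.756 mm³

Volume = 11983.756 mm³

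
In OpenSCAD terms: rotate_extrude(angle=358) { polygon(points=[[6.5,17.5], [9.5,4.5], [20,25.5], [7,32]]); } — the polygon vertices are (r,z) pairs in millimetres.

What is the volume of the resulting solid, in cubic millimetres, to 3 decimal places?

Profile (r,z), 4 vertices: (6.5,17.5) (9.5,4.5) (20,25.5) (7,32)
edge 0: (6.5,17.5)→(9.5,4.5)  cross = 6.5·4.5 − 9.5·17.5 = -137.0000; (r_i+r_j)·cross = 16·-137.0000 = -2192.0000
edge 1: (9.5,4.5)→(20,25.5)  cross = 9.5·25.5 − 20·4.5 = 152.2500; (r_i+r_j)·cross = 29.5·152.2500 = 4491.3750
edge 2: (20,25.5)→(7,32)  cross = 20·32 − 7·25.5 = 461.5000; (r_i+r_j)·cross = 27·461.5000 = 12460.5000
edge 3: (7,32)→(6.5,17.5)  cross = 7·17.5 − 6.5·32 = -85.5000; (r_i+r_j)·cross = 13.5·-85.5000 = -1154.2500
Σcross = 391.2500 → A = |Σcross|/2 = 195.6250 mm²
Σ(r_i+r_j)·cross = 13605.6250 → first moment M = |Σ|/6 = 2267.6042
R_c = M/A = 2267.6042/195.6250 = 11.5916 mm
θ = 358° = 6.248279 rad
V = θ·R_c·A = 6.248279·11.5916·195.6250 = 14168.623 mm³

Volume = 14168.623 mm³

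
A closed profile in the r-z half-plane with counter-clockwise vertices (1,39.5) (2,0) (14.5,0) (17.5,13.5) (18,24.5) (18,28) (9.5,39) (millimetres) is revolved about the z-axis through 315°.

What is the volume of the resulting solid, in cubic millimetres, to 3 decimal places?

Volume = 27864.389 mm³

Profile (r,z), 7 vertices: (1,39.5) (2,0) (14.5,0) (17.5,13.5) (18,24.5) (18,28) (9.5,39)
edge 0: (1,39.5)→(2,0)  cross = 1·0 − 2·39.5 = -79.0000; (r_i+r_j)·cross = 3·-79.0000 = -237.0000
edge 1: (2,0)→(14.5,0)  cross = 2·0 − 14.5·0 = 0.0000; (r_i+r_j)·cross = 16.5·0.0000 = 0.0000
edge 2: (14.5,0)→(17.5,13.5)  cross = 14.5·13.5 − 17.5·0 = 195.7500; (r_i+r_j)·cross = 32·195.7500 = 6264.0000
edge 3: (17.5,13.5)→(18,24.5)  cross = 17.5·24.5 − 18·13.5 = 185.7500; (r_i+r_j)·cross = 35.5·185.7500 = 6594.1250
edge 4: (18,24.5)→(18,28)  cross = 18·28 − 18·24.5 = 63.0000; (r_i+r_j)·cross = 36·63.0000 = 2268.0000
edge 5: (18,28)→(9.5,39)  cross = 18·39 − 9.5·28 = 436.0000; (r_i+r_j)·cross = 27.5·436.0000 = 11990.0000
edge 6: (9.5,39)→(1,39.5)  cross = 9.5·39.5 − 1·39 = 336.2500; (r_i+r_j)·cross = 10.5·336.2500 = 3530.6250
Σcross = 1137.7500 → A = |Σcross|/2 = 568.8750 mm²
Σ(r_i+r_j)·cross = 30409.7500 → first moment M = |Σ|/6 = 5068.2917
R_c = M/A = 5068.2917/568.8750 = 8.9093 mm
θ = 315° = 5.497787 rad
V = θ·R_c·A = 5.497787·8.9093·568.8750 = 27864.389 mm³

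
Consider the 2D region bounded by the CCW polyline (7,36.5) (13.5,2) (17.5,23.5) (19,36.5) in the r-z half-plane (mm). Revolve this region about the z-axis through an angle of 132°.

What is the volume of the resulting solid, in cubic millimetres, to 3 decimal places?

Volume = 6658.274 mm³

Profile (r,z), 4 vertices: (7,36.5) (13.5,2) (17.5,23.5) (19,36.5)
edge 0: (7,36.5)→(13.5,2)  cross = 7·2 − 13.5·36.5 = -478.7500; (r_i+r_j)·cross = 20.5·-478.7500 = -9814.3750
edge 1: (13.5,2)→(17.5,23.5)  cross = 13.5·23.5 − 17.5·2 = 282.2500; (r_i+r_j)·cross = 31·282.2500 = 8749.7500
edge 2: (17.5,23.5)→(19,36.5)  cross = 17.5·36.5 − 19·23.5 = 192.2500; (r_i+r_j)·cross = 36.5·192.2500 = 7017.1250
edge 3: (19,36.5)→(7,36.5)  cross = 19·36.5 − 7·36.5 = 438.0000; (r_i+r_j)·cross = 26·438.0000 = 11388.0000
Σcross = 433.7500 → A = |Σcross|/2 = 216.8750 mm²
Σ(r_i+r_j)·cross = 17340.5000 → first moment M = |Σ|/6 = 2890.0833
R_c = M/A = 2890.0833/216.8750 = 13.3260 mm
θ = 132° = 2.303835 rad
V = θ·R_c·A = 2.303835·13.3260·216.8750 = 6658.274 mm³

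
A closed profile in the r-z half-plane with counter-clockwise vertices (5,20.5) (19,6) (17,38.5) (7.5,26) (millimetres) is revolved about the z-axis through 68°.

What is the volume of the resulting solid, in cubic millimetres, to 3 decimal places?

Volume = 3577.384 mm³

Profile (r,z), 4 vertices: (5,20.5) (19,6) (17,38.5) (7.5,26)
edge 0: (5,20.5)→(19,6)  cross = 5·6 − 19·20.5 = -359.5000; (r_i+r_j)·cross = 24·-359.5000 = -8628.0000
edge 1: (19,6)→(17,38.5)  cross = 19·38.5 − 17·6 = 629.5000; (r_i+r_j)·cross = 36·629.5000 = 22662.0000
edge 2: (17,38.5)→(7.5,26)  cross = 17·26 − 7.5·38.5 = 153.2500; (r_i+r_j)·cross = 24.5·153.2500 = 3754.6250
edge 3: (7.5,26)→(5,20.5)  cross = 7.5·20.5 − 5·26 = 23.7500; (r_i+r_j)·cross = 12.5·23.7500 = 296.8750
Σcross = 447.0000 → A = |Σcross|/2 = 223.5000 mm²
Σ(r_i+r_j)·cross = 18085.5000 → first moment M = |Σ|/6 = 3014.2500
R_c = M/A = 3014.2500/223.5000 = 13.4866 mm
θ = 68° = 1.186824 rad
V = θ·R_c·A = 1.186824·13.4866·223.5000 = 3577.384 mm³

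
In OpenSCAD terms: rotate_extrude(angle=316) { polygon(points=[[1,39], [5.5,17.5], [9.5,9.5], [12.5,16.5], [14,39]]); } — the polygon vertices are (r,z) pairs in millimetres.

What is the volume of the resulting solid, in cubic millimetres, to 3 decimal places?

Profile (r,z), 5 vertices: (1,39) (5.5,17.5) (9.5,9.5) (12.5,16.5) (14,39)
edge 0: (1,39)→(5.5,17.5)  cross = 1·17.5 − 5.5·39 = -197.0000; (r_i+r_j)·cross = 6.5·-197.0000 = -1280.5000
edge 1: (5.5,17.5)→(9.5,9.5)  cross = 5.5·9.5 − 9.5·17.5 = -114.0000; (r_i+r_j)·cross = 15·-114.0000 = -1710.0000
edge 2: (9.5,9.5)→(12.5,16.5)  cross = 9.5·16.5 − 12.5·9.5 = 38.0000; (r_i+r_j)·cross = 22·38.0000 = 836.0000
edge 3: (12.5,16.5)→(14,39)  cross = 12.5·39 − 14·16.5 = 256.5000; (r_i+r_j)·cross = 26.5·256.5000 = 6797.2500
edge 4: (14,39)→(1,39)  cross = 14·39 − 1·39 = 507.0000; (r_i+r_j)·cross = 15·507.0000 = 7605.0000
Σcross = 490.5000 → A = |Σcross|/2 = 245.2500 mm²
Σ(r_i+r_j)·cross = 12247.7500 → first moment M = |Σ|/6 = 2041.2917
R_c = M/A = 2041.2917/245.2500 = 8.3233 mm
θ = 316° = 5.515240 rad
V = θ·R_c·A = 5.515240·8.3233·245.2500 = 11258.214 mm³

Volume = 11258.214 mm³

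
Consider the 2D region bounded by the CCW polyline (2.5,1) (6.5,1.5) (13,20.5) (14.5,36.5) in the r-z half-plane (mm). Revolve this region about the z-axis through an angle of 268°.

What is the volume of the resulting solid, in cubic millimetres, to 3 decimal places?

Profile (r,z), 4 vertices: (2.5,1) (6.5,1.5) (13,20.5) (14.5,36.5)
edge 0: (2.5,1)→(6.5,1.5)  cross = 2.5·1.5 − 6.5·1 = -2.7500; (r_i+r_j)·cross = 9·-2.7500 = -24.7500
edge 1: (6.5,1.5)→(13,20.5)  cross = 6.5·20.5 − 13·1.5 = 113.7500; (r_i+r_j)·cross = 19.5·113.7500 = 2218.1250
edge 2: (13,20.5)→(14.5,36.5)  cross = 13·36.5 − 14.5·20.5 = 177.2500; (r_i+r_j)·cross = 27.5·177.2500 = 4874.3750
edge 3: (14.5,36.5)→(2.5,1)  cross = 14.5·1 − 2.5·36.5 = -76.7500; (r_i+r_j)·cross = 17·-76.7500 = -1304.7500
Σcross = 211.5000 → A = |Σcross|/2 = 105.7500 mm²
Σ(r_i+r_j)·cross = 5763.0000 → first moment M = |Σ|/6 = 960.5000
R_c = M/A = 960.5000/105.7500 = 9.0827 mm
θ = 268° = 4.677482 rad
V = θ·R_c·A = 4.677482·9.0827·105.7500 = 4492.722 mm³

Volume = 4492.722 mm³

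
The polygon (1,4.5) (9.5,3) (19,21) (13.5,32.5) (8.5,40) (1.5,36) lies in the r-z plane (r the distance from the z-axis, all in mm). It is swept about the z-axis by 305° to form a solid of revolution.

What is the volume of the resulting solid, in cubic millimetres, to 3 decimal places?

Profile (r,z), 6 vertices: (1,4.5) (9.5,3) (19,21) (13.5,32.5) (8.5,40) (1.5,36)
edge 0: (1,4.5)→(9.5,3)  cross = 1·3 − 9.5·4.5 = -39.7500; (r_i+r_j)·cross = 10.5·-39.7500 = -417.3750
edge 1: (9.5,3)→(19,21)  cross = 9.5·21 − 19·3 = 142.5000; (r_i+r_j)·cross = 28.5·142.5000 = 4061.2500
edge 2: (19,21)→(13.5,32.5)  cross = 19·32.5 − 13.5·21 = 334.0000; (r_i+r_j)·cross = 32.5·334.0000 = 10855.0000
edge 3: (13.5,32.5)→(8.5,40)  cross = 13.5·40 − 8.5·32.5 = 263.7500; (r_i+r_j)·cross = 22·263.7500 = 5802.5000
edge 4: (8.5,40)→(1.5,36)  cross = 8.5·36 − 1.5·40 = 246.0000; (r_i+r_j)·cross = 10·246.0000 = 2460.0000
edge 5: (1.5,36)→(1,4.5)  cross = 1.5·4.5 − 1·36 = -29.2500; (r_i+r_j)·cross = 2.5·-29.2500 = -73.1250
Σcross = 917.2500 → A = |Σcross|/2 = 458.6250 mm²
Σ(r_i+r_j)·cross = 22688.2500 → first moment M = |Σ|/6 = 3781.3750
R_c = M/A = 3781.3750/458.6250 = 8.2450 mm
θ = 305° = 5.323254 rad
V = θ·R_c·A = 5.323254·8.2450·458.6250 = 20129.220 mm³

Volume = 20129.220 mm³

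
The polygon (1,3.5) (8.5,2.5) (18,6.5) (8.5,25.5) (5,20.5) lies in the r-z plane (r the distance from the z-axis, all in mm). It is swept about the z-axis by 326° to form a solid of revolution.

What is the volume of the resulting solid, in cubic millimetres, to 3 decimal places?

Volume = 10739.684 mm³

Profile (r,z), 5 vertices: (1,3.5) (8.5,2.5) (18,6.5) (8.5,25.5) (5,20.5)
edge 0: (1,3.5)→(8.5,2.5)  cross = 1·2.5 − 8.5·3.5 = -27.2500; (r_i+r_j)·cross = 9.5·-27.2500 = -258.8750
edge 1: (8.5,2.5)→(18,6.5)  cross = 8.5·6.5 − 18·2.5 = 10.2500; (r_i+r_j)·cross = 26.5·10.2500 = 271.6250
edge 2: (18,6.5)→(8.5,25.5)  cross = 18·25.5 − 8.5·6.5 = 403.7500; (r_i+r_j)·cross = 26.5·403.7500 = 10699.3750
edge 3: (8.5,25.5)→(5,20.5)  cross = 8.5·20.5 − 5·25.5 = 46.7500; (r_i+r_j)·cross = 13.5·46.7500 = 631.1250
edge 4: (5,20.5)→(1,3.5)  cross = 5·3.5 − 1·20.5 = -3.0000; (r_i+r_j)·cross = 6·-3.0000 = -18.0000
Σcross = 430.5000 → A = |Σcross|/2 = 215.2500 mm²
Σ(r_i+r_j)·cross = 11325.2500 → first moment M = |Σ|/6 = 1887.5417
R_c = M/A = 1887.5417/215.2500 = 8.7691 mm
θ = 326° = 5.689773 rad
V = θ·R_c·A = 5.689773·8.7691·215.2500 = 10739.684 mm³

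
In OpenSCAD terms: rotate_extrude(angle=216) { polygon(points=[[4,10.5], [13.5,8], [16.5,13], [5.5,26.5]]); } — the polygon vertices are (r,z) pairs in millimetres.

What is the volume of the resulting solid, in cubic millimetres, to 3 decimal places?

Volume = 4380.951 mm³

Profile (r,z), 4 vertices: (4,10.5) (13.5,8) (16.5,13) (5.5,26.5)
edge 0: (4,10.5)→(13.5,8)  cross = 4·8 − 13.5·10.5 = -109.7500; (r_i+r_j)·cross = 17.5·-109.7500 = -1920.6250
edge 1: (13.5,8)→(16.5,13)  cross = 13.5·13 − 16.5·8 = 43.5000; (r_i+r_j)·cross = 30·43.5000 = 1305.0000
edge 2: (16.5,13)→(5.5,26.5)  cross = 16.5·26.5 − 5.5·13 = 365.7500; (r_i+r_j)·cross = 22·365.7500 = 8046.5000
edge 3: (5.5,26.5)→(4,10.5)  cross = 5.5·10.5 − 4·26.5 = -48.2500; (r_i+r_j)·cross = 9.5·-48.2500 = -458.3750
Σcross = 251.2500 → A = |Σcross|/2 = 125.6250 mm²
Σ(r_i+r_j)·cross = 6972.5000 → first moment M = |Σ|/6 = 1162.0833
R_c = M/A = 1162.0833/125.6250 = 9.2504 mm
θ = 216° = 3.769911 rad
V = θ·R_c·A = 3.769911·9.2504·125.6250 = 4380.951 mm³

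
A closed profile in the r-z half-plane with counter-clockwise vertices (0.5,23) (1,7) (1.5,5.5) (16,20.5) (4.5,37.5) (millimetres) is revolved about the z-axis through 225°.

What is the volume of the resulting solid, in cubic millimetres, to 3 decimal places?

Profile (r,z), 5 vertices: (0.5,23) (1,7) (1.5,5.5) (16,20.5) (4.5,37.5)
edge 0: (0.5,23)→(1,7)  cross = 0.5·7 − 1·23 = -19.5000; (r_i+r_j)·cross = 1.5·-19.5000 = -29.2500
edge 1: (1,7)→(1.5,5.5)  cross = 1·5.5 − 1.5·7 = -5.0000; (r_i+r_j)·cross = 2.5·-5.0000 = -12.5000
edge 2: (1.5,5.5)→(16,20.5)  cross = 1.5·20.5 − 16·5.5 = -57.2500; (r_i+r_j)·cross = 17.5·-57.2500 = -1001.8750
edge 3: (16,20.5)→(4.5,37.5)  cross = 16·37.5 − 4.5·20.5 = 507.7500; (r_i+r_j)·cross = 20.5·507.7500 = 10408.8750
edge 4: (4.5,37.5)→(0.5,23)  cross = 4.5·23 − 0.5·37.5 = 84.7500; (r_i+r_j)·cross = 5·84.7500 = 423.7500
Σcross = 510.7500 → A = |Σcross|/2 = 255.3750 mm²
Σ(r_i+r_j)·cross = 9789.0000 → first moment M = |Σ|/6 = 1631.5000
R_c = M/A = 1631.5000/255.3750 = 6.3886 mm
θ = 225° = 3.926991 rad
V = θ·R_c·A = 3.926991·6.3886·255.3750 = 6406.886 mm³

Volume = 6406.886 mm³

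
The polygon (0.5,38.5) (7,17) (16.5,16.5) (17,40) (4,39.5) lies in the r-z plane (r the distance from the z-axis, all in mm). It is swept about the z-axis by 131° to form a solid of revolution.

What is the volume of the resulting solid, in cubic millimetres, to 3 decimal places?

Volume = 6944.455 mm³

Profile (r,z), 5 vertices: (0.5,38.5) (7,17) (16.5,16.5) (17,40) (4,39.5)
edge 0: (0.5,38.5)→(7,17)  cross = 0.5·17 − 7·38.5 = -261.0000; (r_i+r_j)·cross = 7.5·-261.0000 = -1957.5000
edge 1: (7,17)→(16.5,16.5)  cross = 7·16.5 − 16.5·17 = -165.0000; (r_i+r_j)·cross = 23.5·-165.0000 = -3877.5000
edge 2: (16.5,16.5)→(17,40)  cross = 16.5·40 − 17·16.5 = 379.5000; (r_i+r_j)·cross = 33.5·379.5000 = 12713.2500
edge 3: (17,40)→(4,39.5)  cross = 17·39.5 − 4·40 = 511.5000; (r_i+r_j)·cross = 21·511.5000 = 10741.5000
edge 4: (4,39.5)→(0.5,38.5)  cross = 4·38.5 − 0.5·39.5 = 134.2500; (r_i+r_j)·cross = 4.5·134.2500 = 604.1250
Σcross = 599.2500 → A = |Σcross|/2 = 299.6250 mm²
Σ(r_i+r_j)·cross = 18223.8750 → first moment M = |Σ|/6 = 3037.3125
R_c = M/A = 3037.3125/299.6250 = 10.1370 mm
θ = 131° = 2.286381 rad
V = θ·R_c·A = 2.286381·10.1370·299.6250 = 6944.455 mm³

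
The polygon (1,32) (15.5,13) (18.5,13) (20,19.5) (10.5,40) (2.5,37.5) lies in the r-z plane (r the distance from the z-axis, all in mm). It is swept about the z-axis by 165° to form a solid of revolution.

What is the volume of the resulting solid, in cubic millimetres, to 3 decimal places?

Profile (r,z), 6 vertices: (1,32) (15.5,13) (18.5,13) (20,19.5) (10.5,40) (2.5,37.5)
edge 0: (1,32)→(15.5,13)  cross = 1·13 − 15.5·32 = -483.0000; (r_i+r_j)·cross = 16.5·-483.0000 = -7969.5000
edge 1: (15.5,13)→(18.5,13)  cross = 15.5·13 − 18.5·13 = -39.0000; (r_i+r_j)·cross = 34·-39.0000 = -1326.0000
edge 2: (18.5,13)→(20,19.5)  cross = 18.5·19.5 − 20·13 = 100.7500; (r_i+r_j)·cross = 38.5·100.7500 = 3878.8750
edge 3: (20,19.5)→(10.5,40)  cross = 20·40 − 10.5·19.5 = 595.2500; (r_i+r_j)·cross = 30.5·595.2500 = 18155.1250
edge 4: (10.5,40)→(2.5,37.5)  cross = 10.5·37.5 − 2.5·40 = 293.7500; (r_i+r_j)·cross = 13·293.7500 = 3818.7500
edge 5: (2.5,37.5)→(1,32)  cross = 2.5·32 − 1·37.5 = 42.5000; (r_i+r_j)·cross = 3.5·42.5000 = 148.7500
Σcross = 510.2500 → A = |Σcross|/2 = 255.1250 mm²
Σ(r_i+r_j)·cross = 16706.0000 → first moment M = |Σ|/6 = 2784.3333
R_c = M/A = 2784.3333/255.1250 = 10.9136 mm
θ = 165° = 2.879793 rad
V = θ·R_c·A = 2.879793·10.9136·255.1250 = 8018.304 mm³

Volume = 8018.304 mm³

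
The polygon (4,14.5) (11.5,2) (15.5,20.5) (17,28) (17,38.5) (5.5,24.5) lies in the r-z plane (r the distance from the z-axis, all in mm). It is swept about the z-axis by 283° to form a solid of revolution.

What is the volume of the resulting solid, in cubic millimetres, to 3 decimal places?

Profile (r,z), 6 vertices: (4,14.5) (11.5,2) (15.5,20.5) (17,28) (17,38.5) (5.5,24.5)
edge 0: (4,14.5)→(11.5,2)  cross = 4·2 − 11.5·14.5 = -158.7500; (r_i+r_j)·cross = 15.5·-158.7500 = -2460.6250
edge 1: (11.5,2)→(15.5,20.5)  cross = 11.5·20.5 − 15.5·2 = 204.7500; (r_i+r_j)·cross = 27·204.7500 = 5528.2500
edge 2: (15.5,20.5)→(17,28)  cross = 15.5·28 − 17·20.5 = 85.5000; (r_i+r_j)·cross = 32.5·85.5000 = 2778.7500
edge 3: (17,28)→(17,38.5)  cross = 17·38.5 − 17·28 = 178.5000; (r_i+r_j)·cross = 34·178.5000 = 6069.0000
edge 4: (17,38.5)→(5.5,24.5)  cross = 17·24.5 − 5.5·38.5 = 204.7500; (r_i+r_j)·cross = 22.5·204.7500 = 4606.8750
edge 5: (5.5,24.5)→(4,14.5)  cross = 5.5·14.5 − 4·24.5 = -18.2500; (r_i+r_j)·cross = 9.5·-18.2500 = -173.3750
Σcross = 496.5000 → A = |Σcross|/2 = 248.2500 mm²
Σ(r_i+r_j)·cross = 16348.8750 → first moment M = |Σ|/6 = 2724.8125
R_c = M/A = 2724.8125/248.2500 = 10.9761 mm
θ = 283° = 4.939282 rad
V = θ·R_c·A = 4.939282·10.9761·248.2500 = 13458.617 mm³

Volume = 13458.617 mm³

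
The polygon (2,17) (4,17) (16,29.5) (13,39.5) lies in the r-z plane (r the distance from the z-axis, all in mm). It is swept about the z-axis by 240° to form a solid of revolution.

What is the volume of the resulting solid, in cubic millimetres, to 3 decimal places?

Profile (r,z), 4 vertices: (2,17) (4,17) (16,29.5) (13,39.5)
edge 0: (2,17)→(4,17)  cross = 2·17 − 4·17 = -34.0000; (r_i+r_j)·cross = 6·-34.0000 = -204.0000
edge 1: (4,17)→(16,29.5)  cross = 4·29.5 − 16·17 = -154.0000; (r_i+r_j)·cross = 20·-154.0000 = -3080.0000
edge 2: (16,29.5)→(13,39.5)  cross = 16·39.5 − 13·29.5 = 248.5000; (r_i+r_j)·cross = 29·248.5000 = 7206.5000
edge 3: (13,39.5)→(2,17)  cross = 13·17 − 2·39.5 = 142.0000; (r_i+r_j)·cross = 15·142.0000 = 2130.0000
Σcross = 202.5000 → A = |Σcross|/2 = 101.2500 mm²
Σ(r_i+r_j)·cross = 6052.5000 → first moment M = |Σ|/6 = 1008.7500
R_c = M/A = 1008.7500/101.2500 = 9.9630 mm
θ = 240° = 4.188790 rad
V = θ·R_c·A = 4.188790·9.9630·101.2500 = 4225.442 mm³

Volume = 4225.442 mm³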